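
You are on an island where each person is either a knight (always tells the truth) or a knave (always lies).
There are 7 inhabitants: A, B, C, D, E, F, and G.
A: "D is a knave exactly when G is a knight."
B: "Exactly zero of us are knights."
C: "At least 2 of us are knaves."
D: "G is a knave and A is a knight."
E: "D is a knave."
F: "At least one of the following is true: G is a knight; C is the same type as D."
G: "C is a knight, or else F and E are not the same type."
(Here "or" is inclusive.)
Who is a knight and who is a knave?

A is a knight, B is a knave, C is a knight, D is a knave, E is a knight, F is a knight, and G is a knight.

A is a knight; "D is a knave exactly when G is a knight" is true, as required.
B is a knave, so "exactly zero of us are knights" must be False — and it is.
C is a knight; "at least 2 of us are knaves" is true, as required.
D (knave): "G is a knave and A is a knight" — False. ✓
As a knight, E's statement "D is a knave" should be true; it is.
F is a knight; "at least one of the following is true: G is a knight; C is the same type as D" is true, as required.
G is a knight, so "C is a knight, or else F and E are not the same type" must be true — and it is.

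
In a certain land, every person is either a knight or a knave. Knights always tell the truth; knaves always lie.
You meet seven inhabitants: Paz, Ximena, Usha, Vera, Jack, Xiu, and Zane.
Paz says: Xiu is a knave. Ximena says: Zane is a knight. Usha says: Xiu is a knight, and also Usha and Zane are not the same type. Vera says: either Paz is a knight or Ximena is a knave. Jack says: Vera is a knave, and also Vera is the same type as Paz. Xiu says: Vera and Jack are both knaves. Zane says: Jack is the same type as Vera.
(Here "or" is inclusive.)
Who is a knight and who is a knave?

Paz is a knight, Ximena is a knave, Usha is a knave, Vera is a knight, Jack is a knave, Xiu is a knave, and Zane is a knave.

As a knight, Paz's statement "Xiu is a knave" should be True; it is.
Ximena is a knave, so "Zane is a knight" must be false — and it is.
Usha is a knave, and the claim "Xiu is a knight, and also Usha and Zane are not the same type" is indeed false.
Since Vera is a knight, "either Paz is a knight or Ximena is a knave" needs to be True, which holds.
Jack (knave): "Vera is a knave, and also Vera is the same type as Paz" — false. ✓
Xiu is a knave, so "Vera and Jack are both knaves" must be false — and it is.
Zane (knave): "Jack is the same type as Vera" — false. ✓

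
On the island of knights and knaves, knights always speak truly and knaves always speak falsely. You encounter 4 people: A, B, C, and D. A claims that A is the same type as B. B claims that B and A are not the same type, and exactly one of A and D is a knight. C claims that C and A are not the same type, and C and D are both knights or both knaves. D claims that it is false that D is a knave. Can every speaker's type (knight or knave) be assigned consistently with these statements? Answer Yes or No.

One consistent assignment: A=knave, B=knight, C=knight, D=knight.

Yes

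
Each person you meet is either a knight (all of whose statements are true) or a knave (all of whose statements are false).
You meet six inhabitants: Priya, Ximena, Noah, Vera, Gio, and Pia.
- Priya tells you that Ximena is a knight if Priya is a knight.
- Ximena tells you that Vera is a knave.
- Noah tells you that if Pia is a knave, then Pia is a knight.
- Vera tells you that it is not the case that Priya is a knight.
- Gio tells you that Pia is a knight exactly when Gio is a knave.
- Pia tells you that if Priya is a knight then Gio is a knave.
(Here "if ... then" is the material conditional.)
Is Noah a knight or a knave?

Noah is a knave.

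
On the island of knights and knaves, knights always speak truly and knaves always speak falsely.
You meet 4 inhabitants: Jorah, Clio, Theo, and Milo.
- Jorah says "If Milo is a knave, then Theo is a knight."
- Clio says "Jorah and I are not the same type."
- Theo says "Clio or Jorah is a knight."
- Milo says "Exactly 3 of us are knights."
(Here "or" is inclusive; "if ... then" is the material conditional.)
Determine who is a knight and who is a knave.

Jorah is a knave, Clio is a knave, Theo is a knave, and Milo is a knave.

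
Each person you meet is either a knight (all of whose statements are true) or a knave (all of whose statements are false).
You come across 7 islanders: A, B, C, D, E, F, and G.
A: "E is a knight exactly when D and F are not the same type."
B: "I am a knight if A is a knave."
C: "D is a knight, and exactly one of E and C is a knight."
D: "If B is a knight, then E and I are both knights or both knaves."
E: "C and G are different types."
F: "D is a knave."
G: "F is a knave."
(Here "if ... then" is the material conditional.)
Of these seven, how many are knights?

3

The unique consistent assignment is A=knave, B=knave, C=knight, D=knight, E=knave, F=knave, G=knight.
That has 3 knights.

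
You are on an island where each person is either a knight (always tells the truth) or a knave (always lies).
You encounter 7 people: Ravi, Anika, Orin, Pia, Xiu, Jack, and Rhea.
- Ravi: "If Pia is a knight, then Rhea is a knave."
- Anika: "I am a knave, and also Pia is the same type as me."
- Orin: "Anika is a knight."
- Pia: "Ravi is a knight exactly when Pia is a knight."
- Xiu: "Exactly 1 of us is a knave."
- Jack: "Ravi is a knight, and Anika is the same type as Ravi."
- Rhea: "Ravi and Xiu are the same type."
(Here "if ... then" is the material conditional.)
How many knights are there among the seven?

2

The unique consistent assignment is Ravi=knight, Anika=knave, Orin=knave, Pia=knight, Xiu=knave, Jack=knave, Rhea=knave.
That has 2 knights.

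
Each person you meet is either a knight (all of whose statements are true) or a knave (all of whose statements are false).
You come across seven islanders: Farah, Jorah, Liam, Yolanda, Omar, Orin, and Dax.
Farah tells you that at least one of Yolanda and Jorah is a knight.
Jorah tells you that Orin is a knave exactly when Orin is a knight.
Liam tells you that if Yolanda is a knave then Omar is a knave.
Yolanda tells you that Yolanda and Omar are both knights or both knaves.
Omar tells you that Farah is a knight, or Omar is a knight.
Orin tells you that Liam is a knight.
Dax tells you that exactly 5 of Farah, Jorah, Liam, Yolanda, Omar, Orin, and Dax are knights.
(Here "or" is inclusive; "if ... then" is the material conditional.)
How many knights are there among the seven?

The unique consistent assignment is Farah=knave, Jorah=knave, Liam=knave, Yolanda=knave, Omar=knight, Orin=knave, Dax=knave.
That has 1 knight.

1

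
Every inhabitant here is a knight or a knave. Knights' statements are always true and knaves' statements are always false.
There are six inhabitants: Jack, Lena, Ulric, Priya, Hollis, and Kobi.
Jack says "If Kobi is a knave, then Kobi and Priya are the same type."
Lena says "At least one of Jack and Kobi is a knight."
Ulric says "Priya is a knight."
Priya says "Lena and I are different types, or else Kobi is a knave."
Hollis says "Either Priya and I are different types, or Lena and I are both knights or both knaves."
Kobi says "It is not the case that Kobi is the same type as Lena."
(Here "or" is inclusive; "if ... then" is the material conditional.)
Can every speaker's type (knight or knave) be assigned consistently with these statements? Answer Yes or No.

Checking all 64 assignments, each has at least one speaker whose statement's truth value contradicts their type.

No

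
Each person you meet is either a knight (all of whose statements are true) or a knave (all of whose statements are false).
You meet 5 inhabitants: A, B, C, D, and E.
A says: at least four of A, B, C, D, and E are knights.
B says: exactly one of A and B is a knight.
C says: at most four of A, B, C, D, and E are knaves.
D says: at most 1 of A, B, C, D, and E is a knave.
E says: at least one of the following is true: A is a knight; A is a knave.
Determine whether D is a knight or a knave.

Consistent assignments: {A=knave, B=knight, C=knight, D=knave, E=knight}; {A=knave, B=knave, C=knight, D=knave, E=knight}
In every consistent assignment, D is a knave.

D is a knave.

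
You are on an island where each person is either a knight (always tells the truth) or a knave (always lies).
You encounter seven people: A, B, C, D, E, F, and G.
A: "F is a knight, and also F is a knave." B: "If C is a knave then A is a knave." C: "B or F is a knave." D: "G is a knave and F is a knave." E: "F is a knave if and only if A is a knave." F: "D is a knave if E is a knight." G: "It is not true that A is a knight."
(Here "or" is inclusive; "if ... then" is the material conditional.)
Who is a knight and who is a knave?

As a knave, A's statement "F is a knight, and also F is a knave" should be False; it is.
B is a knight, and the claim "if C is a knave then A is a knave" is indeed True.
C is a knave, so "B or F is a knave" must be False — and it is.
Since D is a knave, "G is a knave and F is a knave" needs to be False, which holds.
Since E is a knave, "F is a knave if and only if A is a knave" needs to be False, which holds.
Since F is a knight, "D is a knave if E is a knight" needs to be True, which holds.
As a knight, G's statement "it is not true that A is a knight" should be True; it is.

Knights: B, F, and G. Knaves: A, C, D, and E.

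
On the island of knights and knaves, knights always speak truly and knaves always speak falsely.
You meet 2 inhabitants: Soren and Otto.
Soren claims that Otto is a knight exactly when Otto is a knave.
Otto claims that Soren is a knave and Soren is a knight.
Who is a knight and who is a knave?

As a knave, Soren's statement "Otto is a knight exactly when Otto is a knave" should be false; it is.
As a knave, Otto's statement "Soren is a knave and Soren is a knight" should be false; it is.

Knights: none. Knaves: Soren and Otto.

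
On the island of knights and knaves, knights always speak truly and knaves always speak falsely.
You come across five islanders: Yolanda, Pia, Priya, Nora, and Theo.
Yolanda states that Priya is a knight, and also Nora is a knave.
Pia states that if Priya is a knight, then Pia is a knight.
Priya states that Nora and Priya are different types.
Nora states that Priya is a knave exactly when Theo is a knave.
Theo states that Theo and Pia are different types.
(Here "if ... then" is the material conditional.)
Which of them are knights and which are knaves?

Knights: Yolanda and Priya. Knaves: Pia, Nora, and Theo.

Yolanda is a knight; "Priya is a knight, and also Nora is a knave" is true, as required.
Since Pia is a knave, "if Priya is a knight, then Pia is a knight" needs to be False, which holds.
Priya (knight): "Nora and Priya are different types" — true. ✓
Nora is a knave; "Priya is a knave exactly when Theo is a knave" is False, as required.
Theo is a knave, so "Theo and Pia are different types" must be False — and it is.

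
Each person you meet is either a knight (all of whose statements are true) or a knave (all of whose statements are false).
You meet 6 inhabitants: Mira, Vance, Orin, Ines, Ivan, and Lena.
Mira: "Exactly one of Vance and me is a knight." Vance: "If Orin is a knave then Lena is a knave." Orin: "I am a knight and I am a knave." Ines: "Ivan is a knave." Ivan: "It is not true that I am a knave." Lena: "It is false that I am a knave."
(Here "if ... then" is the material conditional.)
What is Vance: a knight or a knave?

Vance is a knave.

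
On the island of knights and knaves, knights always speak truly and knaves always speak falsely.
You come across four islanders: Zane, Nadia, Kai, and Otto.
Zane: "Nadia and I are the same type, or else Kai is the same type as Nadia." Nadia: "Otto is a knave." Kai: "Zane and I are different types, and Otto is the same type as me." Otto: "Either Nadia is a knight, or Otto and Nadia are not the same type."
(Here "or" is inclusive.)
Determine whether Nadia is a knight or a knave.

Consistent assignments: {Zane=knight, Nadia=knave, Kai=knave, Otto=knight}
In every consistent assignment, Nadia is a knave.

Nadia is a knave.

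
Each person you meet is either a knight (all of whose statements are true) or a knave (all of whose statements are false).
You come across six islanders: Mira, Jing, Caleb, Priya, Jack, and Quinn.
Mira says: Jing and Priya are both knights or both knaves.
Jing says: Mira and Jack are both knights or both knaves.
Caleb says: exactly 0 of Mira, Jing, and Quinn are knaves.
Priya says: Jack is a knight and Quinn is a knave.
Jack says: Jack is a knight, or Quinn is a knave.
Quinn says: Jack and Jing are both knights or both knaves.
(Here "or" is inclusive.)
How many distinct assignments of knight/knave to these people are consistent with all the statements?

2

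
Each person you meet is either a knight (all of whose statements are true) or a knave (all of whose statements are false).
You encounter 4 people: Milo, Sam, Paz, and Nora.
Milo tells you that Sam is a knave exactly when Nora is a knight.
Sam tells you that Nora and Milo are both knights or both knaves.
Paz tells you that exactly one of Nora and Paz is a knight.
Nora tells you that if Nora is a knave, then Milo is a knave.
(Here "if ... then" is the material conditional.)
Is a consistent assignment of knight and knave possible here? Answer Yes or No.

No

Checking all 16 assignments, each has at least one speaker whose statement's truth value contradicts their type.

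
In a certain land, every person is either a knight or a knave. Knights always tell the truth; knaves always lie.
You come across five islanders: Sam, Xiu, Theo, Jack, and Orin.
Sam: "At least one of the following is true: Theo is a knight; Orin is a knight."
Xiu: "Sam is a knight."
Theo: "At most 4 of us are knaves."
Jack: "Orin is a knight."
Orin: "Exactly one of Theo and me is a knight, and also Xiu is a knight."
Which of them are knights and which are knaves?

Sam is a knave, Xiu is a knave, Theo is a knave, Jack is a knave, and Orin is a knave.

Sam is a knave, and the claim "at least one of the following is true: Theo is a knight; Orin is a knight" is indeed false.
As a knave, Xiu's statement "Sam is a knight" should be false; it is.
Theo (knave): "at most 4 of us are knaves" — false. ✓
Jack is a knave, so "Orin is a knight" must be false — and it is.
Orin is a knave, so "exactly one of Theo and me is a knight, and also Xiu is a knight" must be false — and it is.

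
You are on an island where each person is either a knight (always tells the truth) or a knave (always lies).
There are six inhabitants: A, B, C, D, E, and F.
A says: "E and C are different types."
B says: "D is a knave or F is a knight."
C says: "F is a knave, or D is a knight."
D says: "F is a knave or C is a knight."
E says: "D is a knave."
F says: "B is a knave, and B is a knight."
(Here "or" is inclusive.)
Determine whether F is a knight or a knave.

Consistent assignments: {A=knight, B=knave, C=knight, D=knight, E=knave, F=knave}
In every consistent assignment, F is a knave.

F is a knave.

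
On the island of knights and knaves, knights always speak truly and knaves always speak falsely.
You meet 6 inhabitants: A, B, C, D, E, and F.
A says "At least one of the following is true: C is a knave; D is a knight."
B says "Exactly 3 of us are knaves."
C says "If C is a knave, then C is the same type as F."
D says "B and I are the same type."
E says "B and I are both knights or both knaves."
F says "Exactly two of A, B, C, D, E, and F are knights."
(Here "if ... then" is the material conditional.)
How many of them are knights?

The unique consistent assignment is A=knave, B=knight, C=knight, D=knave, E=knight, F=knave.
That has 3 knights.

3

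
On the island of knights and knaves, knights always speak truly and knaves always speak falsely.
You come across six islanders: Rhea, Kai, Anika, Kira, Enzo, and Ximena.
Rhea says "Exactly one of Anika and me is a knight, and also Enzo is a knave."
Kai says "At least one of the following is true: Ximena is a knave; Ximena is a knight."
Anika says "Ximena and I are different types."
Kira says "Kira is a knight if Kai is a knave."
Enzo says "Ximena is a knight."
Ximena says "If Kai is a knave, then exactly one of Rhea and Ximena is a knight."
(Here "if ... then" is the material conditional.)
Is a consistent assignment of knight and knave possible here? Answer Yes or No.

No

Checking all 64 assignments, each has at least one speaker whose statement's truth value contradicts their type.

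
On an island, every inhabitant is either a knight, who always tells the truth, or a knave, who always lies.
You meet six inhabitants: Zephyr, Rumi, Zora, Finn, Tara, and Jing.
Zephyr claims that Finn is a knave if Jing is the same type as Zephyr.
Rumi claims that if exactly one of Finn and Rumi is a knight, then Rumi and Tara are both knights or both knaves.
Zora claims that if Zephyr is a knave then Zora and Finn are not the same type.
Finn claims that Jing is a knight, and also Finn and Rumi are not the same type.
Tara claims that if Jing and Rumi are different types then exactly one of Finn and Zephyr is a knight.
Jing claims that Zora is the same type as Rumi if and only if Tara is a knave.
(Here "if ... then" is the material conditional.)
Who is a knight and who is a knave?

Zephyr is a knight, so "Finn is a knave if Jing is the same type as Zephyr" must be true — and it is.
Rumi is a knight; "if exactly one of Finn and Rumi is a knight, then Rumi and Tara are both knights or both knaves" is true, as required.
Zora (knight): "if Zephyr is a knave then Zora and Finn are not the same type" — true. ✓
Finn (knave): "Jing is a knight, and also Finn and Rumi are not the same type" — false. ✓
Tara (knight): "if Jing and Rumi are different types then exactly one of Finn and Zephyr is a knight" — true. ✓
Jing (knave): "Zora is the same type as Rumi if and only if Tara is a knave" — false. ✓

Knights: Zephyr, Rumi, Zora, and Tara. Knaves: Finn and Jing.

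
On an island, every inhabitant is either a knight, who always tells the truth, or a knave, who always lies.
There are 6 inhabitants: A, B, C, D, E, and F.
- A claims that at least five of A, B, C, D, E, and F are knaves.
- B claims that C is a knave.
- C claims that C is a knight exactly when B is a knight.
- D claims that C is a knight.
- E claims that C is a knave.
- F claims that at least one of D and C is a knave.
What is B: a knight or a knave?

B is a knight.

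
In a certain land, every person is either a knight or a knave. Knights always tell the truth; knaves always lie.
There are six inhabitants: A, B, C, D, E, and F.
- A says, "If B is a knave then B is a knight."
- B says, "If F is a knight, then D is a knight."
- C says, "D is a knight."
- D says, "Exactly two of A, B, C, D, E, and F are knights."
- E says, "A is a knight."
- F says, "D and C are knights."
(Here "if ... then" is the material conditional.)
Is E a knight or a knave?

Consistent assignments: {A=knight, B=knight, C=knave, D=knave, E=knight, F=knave}
In every consistent assignment, E is a knight.

E is a knight.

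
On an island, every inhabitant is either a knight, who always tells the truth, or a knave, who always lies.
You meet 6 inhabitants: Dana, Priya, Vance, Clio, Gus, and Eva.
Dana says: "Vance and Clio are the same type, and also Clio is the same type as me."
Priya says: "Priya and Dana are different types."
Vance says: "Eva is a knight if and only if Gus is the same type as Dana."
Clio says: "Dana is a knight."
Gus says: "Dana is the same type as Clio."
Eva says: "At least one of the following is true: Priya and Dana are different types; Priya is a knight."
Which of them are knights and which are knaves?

Dana is a knave, Priya is a knave, Vance is a knight, Clio is a knave, Gus is a knight, and Eva is a knave.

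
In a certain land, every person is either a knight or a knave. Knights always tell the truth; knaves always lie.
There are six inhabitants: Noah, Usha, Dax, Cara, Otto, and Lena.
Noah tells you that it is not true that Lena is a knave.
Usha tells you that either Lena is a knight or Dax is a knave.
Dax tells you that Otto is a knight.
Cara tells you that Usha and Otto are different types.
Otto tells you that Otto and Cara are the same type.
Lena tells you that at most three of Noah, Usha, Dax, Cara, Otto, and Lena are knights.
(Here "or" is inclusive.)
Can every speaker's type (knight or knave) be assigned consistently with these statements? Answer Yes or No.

No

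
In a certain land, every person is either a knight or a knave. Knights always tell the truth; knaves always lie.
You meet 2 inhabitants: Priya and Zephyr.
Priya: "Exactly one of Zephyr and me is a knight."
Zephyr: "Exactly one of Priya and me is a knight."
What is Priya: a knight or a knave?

Priya is a knave.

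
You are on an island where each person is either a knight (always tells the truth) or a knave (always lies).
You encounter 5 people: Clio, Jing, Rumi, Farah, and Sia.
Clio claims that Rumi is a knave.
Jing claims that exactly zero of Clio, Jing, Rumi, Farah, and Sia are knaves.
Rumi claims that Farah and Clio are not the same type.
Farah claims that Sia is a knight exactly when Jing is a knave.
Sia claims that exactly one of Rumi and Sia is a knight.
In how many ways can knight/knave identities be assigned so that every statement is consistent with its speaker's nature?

Consistent assignments:
  Clio=knight, Jing=knave, Rumi=knave, Farah=knight, Sia=knight

1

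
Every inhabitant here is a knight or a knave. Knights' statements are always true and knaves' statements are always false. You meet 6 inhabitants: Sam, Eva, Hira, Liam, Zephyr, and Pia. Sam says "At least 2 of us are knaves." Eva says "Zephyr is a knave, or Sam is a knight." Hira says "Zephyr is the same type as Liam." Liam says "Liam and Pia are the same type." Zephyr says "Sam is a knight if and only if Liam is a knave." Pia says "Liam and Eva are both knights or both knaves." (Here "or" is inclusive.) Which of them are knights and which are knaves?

Sam is a knight, so "at least 2 of us are knaves" must be true — and it is.
Eva is a knight, so "Zephyr is a knave, or Sam is a knight" must be true — and it is.
Hira (knave): "Zephyr is the same type as Liam" — false. ✓
Liam is a knight; "Liam and Pia are the same type" is true, as required.
Zephyr (knave): "Sam is a knight if and only if Liam is a knave" — false. ✓
Since Pia is a knight, "Liam and Eva are both knights or both knaves" needs to be true, which holds.

Sam is a knight, Eva is a knight, Hira is a knave, Liam is a knight, Zephyr is a knave, and Pia is a knight.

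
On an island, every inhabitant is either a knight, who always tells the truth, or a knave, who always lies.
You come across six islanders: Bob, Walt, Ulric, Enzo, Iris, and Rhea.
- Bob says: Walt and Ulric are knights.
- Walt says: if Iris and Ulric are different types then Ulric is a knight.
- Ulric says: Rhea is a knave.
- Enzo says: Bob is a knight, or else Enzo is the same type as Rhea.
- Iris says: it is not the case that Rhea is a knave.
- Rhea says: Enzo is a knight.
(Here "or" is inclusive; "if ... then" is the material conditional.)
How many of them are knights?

3

The unique consistent assignment is Bob=knave, Walt=knave, Ulric=knave, Enzo=knight, Iris=knight, Rhea=knight.
That has 3 knights.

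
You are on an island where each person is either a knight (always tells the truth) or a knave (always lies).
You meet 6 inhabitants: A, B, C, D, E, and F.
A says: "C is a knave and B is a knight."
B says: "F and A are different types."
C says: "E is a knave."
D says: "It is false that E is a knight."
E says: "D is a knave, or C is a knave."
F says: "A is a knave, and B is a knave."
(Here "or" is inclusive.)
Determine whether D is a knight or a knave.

D is a knave.

Consistent assignments: {A=knight, B=knight, C=knave, D=knave, E=knight, F=knave}
In every consistent assignment, D is a knave.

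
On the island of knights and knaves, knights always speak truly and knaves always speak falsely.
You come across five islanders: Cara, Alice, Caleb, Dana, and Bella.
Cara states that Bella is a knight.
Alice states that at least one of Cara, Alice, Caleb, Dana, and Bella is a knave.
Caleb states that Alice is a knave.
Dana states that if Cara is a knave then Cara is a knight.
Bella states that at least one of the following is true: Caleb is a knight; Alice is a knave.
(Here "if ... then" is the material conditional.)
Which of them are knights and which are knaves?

Cara is a knave, Alice is a knight, Caleb is a knave, Dana is a knave, and Bella is a knave.

Cara (knave): "Bella is a knight" — false. ✓
Alice (knight): "at least one of Cara, Alice, Caleb, Dana, and Bella is a knave" — True. ✓
Caleb is a knave; "Alice is a knave" is false, as required.
As a knave, Dana's statement "if Cara is a knave then Cara is a knight" should be false; it is.
Bella is a knave; "at least one of the following is true: Caleb is a knight; Alice is a knave" is false, as required.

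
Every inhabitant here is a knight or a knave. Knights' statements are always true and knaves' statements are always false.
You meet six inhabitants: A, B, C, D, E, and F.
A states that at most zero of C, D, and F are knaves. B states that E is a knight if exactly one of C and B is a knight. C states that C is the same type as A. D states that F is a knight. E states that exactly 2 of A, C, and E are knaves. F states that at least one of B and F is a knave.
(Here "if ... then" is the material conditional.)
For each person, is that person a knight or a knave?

A (knight): "at most zero of C, D, and F are knaves" — true. ✓
B is a knave, and the claim "E is a knight if exactly one of C and B is a knight" is indeed false.
Since C is a knight, "C is the same type as A" needs to be true, which holds.
D is a knight; "F is a knight" is true, as required.
E is a knave, so "exactly 2 of A, C, and E are knaves" must be false — and it is.
F is a knight, so "at least one of B and F is a knave" must be true — and it is.

A is a knight, B is a knave, C is a knight, D is a knight, E is a knave, and F is a knight.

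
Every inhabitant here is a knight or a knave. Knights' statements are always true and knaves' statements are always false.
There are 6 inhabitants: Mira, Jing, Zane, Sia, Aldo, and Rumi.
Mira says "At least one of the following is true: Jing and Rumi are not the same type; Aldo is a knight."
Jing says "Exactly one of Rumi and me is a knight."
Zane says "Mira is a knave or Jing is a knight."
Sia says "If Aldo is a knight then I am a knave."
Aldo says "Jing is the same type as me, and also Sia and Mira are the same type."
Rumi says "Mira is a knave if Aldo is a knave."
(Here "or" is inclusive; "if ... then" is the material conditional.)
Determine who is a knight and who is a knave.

Mira is a knight, Jing is a knight, Zane is a knight, Sia is a knight, Aldo is a knave, and Rumi is a knave.

Mira is a knight, and the claim "at least one of the following is true: Jing and Rumi are not the same type; Aldo is a knight" is indeed true.
As a knight, Jing's statement "exactly one of Rumi and me is a knight" should be true; it is.
Zane (knight): "Mira is a knave or Jing is a knight" — true. ✓
Since Sia is a knight, "if Aldo is a knight then I am a knave" needs to be true, which holds.
Since Aldo is a knave, "Jing is the same type as me, and also Sia and Mira are the same type" needs to be False, which holds.
Rumi is a knave; "Mira is a knave if Aldo is a knave" is False, as required.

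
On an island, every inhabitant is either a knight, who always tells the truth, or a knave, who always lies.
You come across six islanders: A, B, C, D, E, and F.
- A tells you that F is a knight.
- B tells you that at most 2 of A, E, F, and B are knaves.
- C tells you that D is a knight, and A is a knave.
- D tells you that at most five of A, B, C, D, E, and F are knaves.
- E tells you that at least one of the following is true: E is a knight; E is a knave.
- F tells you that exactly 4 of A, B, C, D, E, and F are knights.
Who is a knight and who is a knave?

Knights: C, D, and E. Knaves: A, B, and F.

A is a knave, and the claim "F is a knight" is indeed False.
B is a knave; "at most 2 of A, E, F, and B are knaves" is False, as required.
Since C is a knight, "D is a knight, and A is a knave" needs to be True, which holds.
D is a knight, so "at most five of A, B, C, D, E, and F are knaves" must be True — and it is.
E is a knight, so "at least one of the following is true: E is a knight; E is a knave" must be True — and it is.
F is a knave, and the claim "exactly 4 of A, B, C, D, E, and F are knights" is indeed False.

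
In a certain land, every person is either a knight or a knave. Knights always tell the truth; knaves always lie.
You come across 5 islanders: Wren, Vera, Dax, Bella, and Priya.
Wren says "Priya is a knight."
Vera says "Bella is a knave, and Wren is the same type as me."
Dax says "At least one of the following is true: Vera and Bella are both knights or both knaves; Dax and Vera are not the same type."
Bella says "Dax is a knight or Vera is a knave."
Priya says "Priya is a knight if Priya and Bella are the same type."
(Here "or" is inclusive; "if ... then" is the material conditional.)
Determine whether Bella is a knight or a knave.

Bella is a knight.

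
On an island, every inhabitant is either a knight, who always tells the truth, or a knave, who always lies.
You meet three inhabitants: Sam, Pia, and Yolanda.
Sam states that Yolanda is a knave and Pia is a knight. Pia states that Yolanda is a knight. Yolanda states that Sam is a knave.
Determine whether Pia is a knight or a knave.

Pia is a knight.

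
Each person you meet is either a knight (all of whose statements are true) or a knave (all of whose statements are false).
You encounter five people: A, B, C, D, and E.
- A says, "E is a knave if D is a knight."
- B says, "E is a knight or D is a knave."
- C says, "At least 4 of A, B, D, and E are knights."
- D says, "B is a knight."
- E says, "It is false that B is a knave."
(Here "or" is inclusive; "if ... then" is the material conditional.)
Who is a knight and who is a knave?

A is a knave, so "E is a knave if D is a knight" must be false — and it is.
B (knight): "E is a knight or D is a knave" — True. ✓
C is a knave, so "at least 4 of A, B, D, and E are knights" must be false — and it is.
D is a knight, so "B is a knight" must be True — and it is.
E (knight): "it is false that B is a knave" — True. ✓

Knights: B, D, and E. Knaves: A and C.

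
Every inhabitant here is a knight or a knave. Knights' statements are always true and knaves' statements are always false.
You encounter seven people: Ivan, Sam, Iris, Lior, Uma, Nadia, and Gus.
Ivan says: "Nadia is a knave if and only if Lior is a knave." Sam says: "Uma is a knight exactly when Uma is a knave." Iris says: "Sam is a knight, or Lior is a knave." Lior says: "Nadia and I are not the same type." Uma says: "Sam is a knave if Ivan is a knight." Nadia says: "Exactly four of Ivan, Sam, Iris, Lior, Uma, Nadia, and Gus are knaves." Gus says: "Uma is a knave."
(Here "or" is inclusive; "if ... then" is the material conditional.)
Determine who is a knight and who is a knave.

Ivan is a knave, Sam is a knave, Iris is a knave, Lior is a knight, Uma is a knight, Nadia is a knave, and Gus is a knave.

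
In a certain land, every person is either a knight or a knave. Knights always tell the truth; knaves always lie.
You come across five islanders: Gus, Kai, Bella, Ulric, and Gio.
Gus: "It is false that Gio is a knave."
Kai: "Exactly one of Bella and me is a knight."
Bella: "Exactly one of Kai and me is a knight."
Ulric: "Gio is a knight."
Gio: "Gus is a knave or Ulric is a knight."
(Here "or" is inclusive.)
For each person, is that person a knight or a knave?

Knights: Gus, Ulric, and Gio. Knaves: Kai and Bella.

As a knight, Gus's statement "it is false that Gio is a knave" should be true; it is.
Kai is a knave, so "exactly one of Bella and me is a knight" must be false — and it is.
As a knave, Bella's statement "exactly one of Kai and me is a knight" should be false; it is.
Since Ulric is a knight, "Gio is a knight" needs to be true, which holds.
Gio (knight): "Gus is a knave or Ulric is a knight" — true. ✓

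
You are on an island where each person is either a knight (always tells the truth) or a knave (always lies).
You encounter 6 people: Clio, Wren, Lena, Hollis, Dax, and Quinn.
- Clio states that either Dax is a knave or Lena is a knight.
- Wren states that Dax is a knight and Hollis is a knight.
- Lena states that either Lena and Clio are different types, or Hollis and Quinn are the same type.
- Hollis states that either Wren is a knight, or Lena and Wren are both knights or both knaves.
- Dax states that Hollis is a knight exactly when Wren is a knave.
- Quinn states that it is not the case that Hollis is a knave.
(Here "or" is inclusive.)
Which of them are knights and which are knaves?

Clio (knight): "either Dax is a knave or Lena is a knight" — true. ✓
Wren is a knave; "Dax is a knight and Hollis is a knight" is false, as required.
As a knight, Lena's statement "either Lena and Clio are different types, or Hollis and Quinn are the same type" should be true; it is.
Hollis is a knave, so "either Wren is a knight, or Lena and Wren are both knights or both knaves" must be false — and it is.
Dax is a knave, so "Hollis is a knight exactly when Wren is a knave" must be false — and it is.
Quinn is a knave, and the claim "it is not the case that Hollis is a knave" is indeed false.

Knights: Clio and Lena. Knaves: Wren, Hollis, Dax, and Quinn.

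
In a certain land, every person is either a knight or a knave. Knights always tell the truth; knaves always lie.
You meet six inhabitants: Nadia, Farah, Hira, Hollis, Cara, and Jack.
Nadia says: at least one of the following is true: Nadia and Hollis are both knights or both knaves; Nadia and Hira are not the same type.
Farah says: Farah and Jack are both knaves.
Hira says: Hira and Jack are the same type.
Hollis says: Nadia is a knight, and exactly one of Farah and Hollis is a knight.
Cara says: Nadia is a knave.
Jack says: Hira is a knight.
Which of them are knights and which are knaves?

Nadia is a knight, Farah is a knave, Hira is a knight, Hollis is a knight, Cara is a knave, and Jack is a knight.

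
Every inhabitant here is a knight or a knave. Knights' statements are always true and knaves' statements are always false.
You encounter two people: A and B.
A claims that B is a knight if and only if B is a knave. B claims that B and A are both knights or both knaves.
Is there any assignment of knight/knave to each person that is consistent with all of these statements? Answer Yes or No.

No

Checking all 4 assignments, each has at least one speaker whose statement's truth value contradicts their type.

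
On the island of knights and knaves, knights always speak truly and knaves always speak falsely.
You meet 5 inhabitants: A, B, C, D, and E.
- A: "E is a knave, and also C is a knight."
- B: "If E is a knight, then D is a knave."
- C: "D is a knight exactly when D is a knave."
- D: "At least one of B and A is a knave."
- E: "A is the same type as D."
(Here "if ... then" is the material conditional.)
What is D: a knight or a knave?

D is a knight.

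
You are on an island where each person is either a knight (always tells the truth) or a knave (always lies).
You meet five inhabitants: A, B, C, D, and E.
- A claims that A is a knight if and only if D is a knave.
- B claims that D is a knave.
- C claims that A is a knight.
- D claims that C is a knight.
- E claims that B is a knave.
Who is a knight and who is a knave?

A is a knave, B is a knight, C is a knave, D is a knave, and E is a knave.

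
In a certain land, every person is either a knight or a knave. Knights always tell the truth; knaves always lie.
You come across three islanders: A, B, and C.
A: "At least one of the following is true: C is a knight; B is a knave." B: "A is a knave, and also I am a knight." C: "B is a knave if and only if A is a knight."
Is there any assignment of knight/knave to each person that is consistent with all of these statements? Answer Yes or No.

Yes

One consistent assignment: A=knight, B=knave, C=knight.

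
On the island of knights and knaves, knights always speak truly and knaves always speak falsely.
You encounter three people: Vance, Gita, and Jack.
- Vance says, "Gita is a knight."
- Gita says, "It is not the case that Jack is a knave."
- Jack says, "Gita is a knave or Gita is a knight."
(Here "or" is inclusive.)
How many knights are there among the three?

3

The unique consistent assignment is Vance=knight, Gita=knight, Jack=knight.
That has 3 knights.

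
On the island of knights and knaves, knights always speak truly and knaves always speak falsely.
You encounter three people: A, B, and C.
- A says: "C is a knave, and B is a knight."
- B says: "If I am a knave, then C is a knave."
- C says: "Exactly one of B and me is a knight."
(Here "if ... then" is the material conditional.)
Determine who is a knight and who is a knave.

A is a knave; "C is a knave, and B is a knight" is False, as required.
B (knave): "if I am a knave, then C is a knave" — False. ✓
C is a knight, so "exactly one of B and me is a knight" must be True — and it is.

A is a knave, B is a knave, and C is a knight.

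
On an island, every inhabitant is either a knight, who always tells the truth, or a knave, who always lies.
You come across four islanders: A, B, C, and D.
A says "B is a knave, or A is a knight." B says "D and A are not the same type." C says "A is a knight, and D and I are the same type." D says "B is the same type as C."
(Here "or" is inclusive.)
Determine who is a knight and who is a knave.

Knights: A and D. Knaves: B and C.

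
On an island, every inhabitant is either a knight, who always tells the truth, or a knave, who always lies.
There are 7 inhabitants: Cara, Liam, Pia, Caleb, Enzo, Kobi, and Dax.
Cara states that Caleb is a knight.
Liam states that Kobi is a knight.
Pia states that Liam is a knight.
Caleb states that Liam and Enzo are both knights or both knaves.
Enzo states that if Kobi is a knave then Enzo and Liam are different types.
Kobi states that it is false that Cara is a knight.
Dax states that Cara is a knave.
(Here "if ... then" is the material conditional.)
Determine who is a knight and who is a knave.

Cara is a knight, Liam is a knave, Pia is a knave, Caleb is a knight, Enzo is a knave, Kobi is a knave, and Dax is a knave.

Cara (knight): "Caleb is a knight" — True. ✓
Liam is a knave; "Kobi is a knight" is False, as required.
As a knave, Pia's statement "Liam is a knight" should be False; it is.
Caleb is a knight, and the claim "Liam and Enzo are both knights or both knaves" is indeed True.
Enzo is a knave, and the claim "if Kobi is a knave then Enzo and Liam are different types" is indeed False.
Kobi is a knave, so "it is false that Cara is a knight" must be False — and it is.
Dax is a knave, so "Cara is a knave" must be False — and it is.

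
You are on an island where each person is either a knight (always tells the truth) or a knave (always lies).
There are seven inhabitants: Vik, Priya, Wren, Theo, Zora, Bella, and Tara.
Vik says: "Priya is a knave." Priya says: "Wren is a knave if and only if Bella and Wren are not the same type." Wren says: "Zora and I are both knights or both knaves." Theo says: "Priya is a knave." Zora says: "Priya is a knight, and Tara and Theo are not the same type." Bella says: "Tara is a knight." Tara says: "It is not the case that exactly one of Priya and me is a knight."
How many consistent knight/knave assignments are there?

2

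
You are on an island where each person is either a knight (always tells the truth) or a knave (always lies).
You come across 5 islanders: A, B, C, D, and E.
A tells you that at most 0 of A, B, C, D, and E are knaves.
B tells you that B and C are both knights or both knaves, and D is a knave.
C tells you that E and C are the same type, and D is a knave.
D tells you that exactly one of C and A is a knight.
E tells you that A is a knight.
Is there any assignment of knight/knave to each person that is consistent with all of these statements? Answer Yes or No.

No

Checking all 32 assignments, each has at least one speaker whose statement's truth value contradicts their type.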